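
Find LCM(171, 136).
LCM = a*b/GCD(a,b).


GCD(171, 136) = 1
LCM = 171*136/1 = 23256/1 = 23256

LCM = 23256


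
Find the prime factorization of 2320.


2320 / 2 = 1160
1160 / 2 = 580
580 / 2 = 290
290 / 2 = 145
145 / 5 = 29
29 / 29 = 1
2320 = 2^4 × 5 × 29


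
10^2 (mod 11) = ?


10^1 mod 11 = 10
10^2 mod 11 = 1


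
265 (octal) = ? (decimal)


265 (base 8) = 181 (decimal)
181 (decimal) = 181 (base 10)


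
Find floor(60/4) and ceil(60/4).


60/4 = 15.0000
floor = 15
ceil = 15

floor = 15, ceil = 15


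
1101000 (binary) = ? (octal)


1101000 (base 2) = 104 (decimal)
104 (decimal) = 150 (base 8)


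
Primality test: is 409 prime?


Check divisors up to sqrt(409) = 20.2237
No divisors found.
409 is prime.

Yes, 409 is prime


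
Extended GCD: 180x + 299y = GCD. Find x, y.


Tabular extended Euclidean (each row: r = 180*s + 299*t):
r=180, s=1, t=0
r=299, s=0, t=1
q=0: r=180, s=1, t=0   [180*(1) + 299*(0) = 180]
q=1: r=119, s=-1, t=1   [180*(-1) + 299*(1) = 119]
q=1: r=61, s=2, t=-1   [180*(2) + 299*(-1) = 61]
q=1: r=58, s=-3, t=2   [180*(-3) + 299*(2) = 58]
q=1: r=3, s=5, t=-3   [180*(5) + 299*(-3) = 3]
q=19: r=1, s=-98, t=59   [180*(-98) + 299*(59) = 1]
q=3: r=0, s=299, t=-180   [180*(299) + 299*(-180) = 0]
GCD = 1; from the row with r=1: x=-98, y=59
Check: 180*(-98) + 299*(59) = -17640 + 17641 = 1

GCD = 1, x = -98, y = 59


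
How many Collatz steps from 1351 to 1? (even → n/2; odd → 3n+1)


1351 → 4054 → 2027 → 6082 → 3041 → 9124 → 4562 → 2281 → 6844 → 3422 → 1711 → 5134 → 2567 → 7702 → 3851 → 11554 → 5777 → 17332 → 8666 → 4333 → 13000 → 6500 → 3250 → 1625 → 4876 → 2438 → 1219 → 3658 → 1829 → 5488 → 2744 → 1372 → 686 → 343 → 1030 → 515 → 1546 → 773 → 2320 → 1160 → 580 → 290 → 145 → 436 → 218 → 109 → 328 → 164 → 82 → 41 → 124 → 62 → 31 → 94 → 47 → 142 → 71 → 214 → 107 → 322 → 161 → 484 → 242 → 121 → 364 → 182 → 91 → 274 → 137 → 412 → 206 → 103 → 310 → 155 → 466 → 233 → 700 → 350 → 175 → 526 → 263 → 790 → 395 → 1186 → 593 → 1780 → 890 → 445 → 1336 → 668 → 334 → 167 → 502 → 251 → 754 → 377 → 1132 → 566 → 283 → 850 → 425 → 1276 → 638 → 319 → 958 → 479 → 1438 → 719 → 2158 → 1079 → 3238 → 1619 → 4858 → 2429 → 7288 → 3644 → 1822 → 911 → 2734 → 1367 → 4102 → 2051 → 6154 → 3077 → 9232 → 4616 → 2308 → 1154 → 577 → 1732 → 866 → 433 → 1300 → 650 → 325 → 976 → 488 → 244 → 122 → 61 → 184 → 92 → 46 → 23 → 70 → 35 → 106 → 53 → 160 → 80 → 40 → 20 → 10 → 5 → 16 → 8 → 4 → 2 → 1
Total steps = 158

158 steps


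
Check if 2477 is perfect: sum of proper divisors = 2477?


Proper divisors of 2477: 1
Sum = 1 = 1

No, 2477 is not perfect (1 ≠ 2477)


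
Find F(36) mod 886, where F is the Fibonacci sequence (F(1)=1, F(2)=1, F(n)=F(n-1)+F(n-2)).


F(k) mod 886 for k=1..36:
1, 1, 2, 3, 5, 8, 13, 21, 34, 55, 89, 144, 233, 377, 610, 101, 711, 812, 637, 563, 314, 877, 305, 296, 601, 11, 612, 623, 349, 86, 435, 521, 70, 591, 661, 366
F(36) mod 886 = 366


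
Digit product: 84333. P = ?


8 × 4 × 3 × 3 × 3 = 864


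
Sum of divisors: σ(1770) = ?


Divisors of 1770: 1, 2, 3, 5, 6, 10, 15, 30, 59, 118, 177, 295, 354, 590, 885, 1770
Sum = 1 + 2 + 3 + 5 + 6 + 10 + 15 + 30 + 59 + 118 + 177 + 295 + 354 + 590 + 885 + 1770 = 4320

σ(1770) = 4320


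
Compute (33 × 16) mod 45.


33 × 16 = 528
528 mod 45 = 33


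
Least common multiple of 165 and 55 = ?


GCD(165, 55) = 55
LCM = 165*55/55 = 9075/55 = 165

LCM = 165


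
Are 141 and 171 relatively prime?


Euclidean algorithm:
171 = 1 * 141 + 30
141 = 4 * 30 + 21
30 = 1 * 21 + 9
21 = 2 * 9 + 3
9 = 3 * 3 + 0
GCD(141, 171) = 3

No, not coprime (GCD = 3)


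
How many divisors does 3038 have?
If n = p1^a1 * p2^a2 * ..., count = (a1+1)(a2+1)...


3038 = 2^1 × 7^2 × 31^1
d(3038) = (1+1) × (2+1) × (1+1) = 12

12 divisors


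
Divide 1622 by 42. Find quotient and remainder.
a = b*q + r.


1622 = 42 * 38 + 26
Check: 1596 + 26 = 1622

q = 38, r = 26


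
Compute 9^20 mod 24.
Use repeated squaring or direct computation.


9^1 mod 24 = 9
9^2 mod 24 = 9
9^3 mod 24 = 9
9^4 mod 24 = 9
9^5 mod 24 = 9
9^6 mod 24 = 9
9^7 mod 24 = 9
9^8 mod 24 = 9
9^9 mod 24 = 9
9^10 mod 24 = 9
9^11 mod 24 = 9
9^12 mod 24 = 9
9^13 mod 24 = 9
9^14 mod 24 = 9
9^15 mod 24 = 9
9^16 mod 24 = 9
9^17 mod 24 = 9
9^18 mod 24 = 9
9^19 mod 24 = 9
9^20 mod 24 = 9


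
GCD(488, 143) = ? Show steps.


488 = 3 * 143 + 59
143 = 2 * 59 + 25
59 = 2 * 25 + 9
25 = 2 * 9 + 7
9 = 1 * 7 + 2
7 = 3 * 2 + 1
2 = 2 * 1 + 0
GCD = 1


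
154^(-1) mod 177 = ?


Use the extended Euclidean algorithm on (177, 154); each row r = 177*s + 154*t:
r=177, s=1, t=0
r=154, s=0, t=1
q=1: r=23, s=1, t=-1   [177*(1) + 154*(-1) = 23]
q=6: r=16, s=-6, t=7   [177*(-6) + 154*(7) = 16]
q=1: r=7, s=7, t=-8   [177*(7) + 154*(-8) = 7]
q=2: r=2, s=-20, t=23   [177*(-20) + 154*(23) = 2]
q=3: r=1, s=67, t=-77   [177*(67) + 154*(-77) = 1]
q=2: r=0, s=-154, t=177   [177*(-154) + 154*(177) = 0]
GCD = 1 with t = -77, so 154*(-77) ≡ 1 (mod 177)
Inverse = -77 mod 177 = 100
Check: 154 * 100 = 15400 ≡ 1 (mod 177)

154^(-1) ≡ 100 (mod 177)


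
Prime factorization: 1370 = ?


1370 / 2 = 685
685 / 5 = 137
137 / 137 = 1
1370 = 2 × 5 × 137


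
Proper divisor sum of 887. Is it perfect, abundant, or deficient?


Proper divisors: 1
Sum = 1 = 1
1 < 887 → deficient

s(887) = 1 (deficient)


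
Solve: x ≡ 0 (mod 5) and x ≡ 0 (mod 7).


M = 5*7 = 35
M1 = M/5 = 7, M2 = M/7 = 5
M1^(-1) mod 5 = 3, M2^(-1) mod 7 = 3
x = 0*7*3 + 0*5*3 = 0
0 mod 35 = 0
Check: 0 mod 5 = 0 ✓, 0 mod 7 = 0 ✓

x ≡ 0 (mod 35)


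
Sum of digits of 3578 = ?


3 + 5 + 7 + 8 = 23


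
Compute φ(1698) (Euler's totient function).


1698 = 2 × 3 × 283
Prime factors: 2, 3, 283
φ(1698) = 1698 × (1-1/2) × (1-1/3) × (1-1/283)
= 1698 × 1/2 × 2/3 × 282/283 = 564

φ(1698) = 564


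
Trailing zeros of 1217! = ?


floor(1217/5) = 243
floor(1217/25) = 48
floor(1217/125) = 9
floor(1217/625) = 1
Total = 301

301 trailing zeros


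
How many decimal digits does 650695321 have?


650695321 has 9 digits in base 10
floor(log10(650695321)) + 1 = floor(8.8134) + 1 = 9

9 digits (base 10)


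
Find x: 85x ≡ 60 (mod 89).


GCD(85, 89) = 1, unique solution
a^(-1) mod 89 = 22
x = 22 * 60 mod 89 = 74

x ≡ 74 (mod 89)


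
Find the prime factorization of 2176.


2176 / 2 = 1088
1088 / 2 = 544
544 / 2 = 272
272 / 2 = 136
136 / 2 = 68
68 / 2 = 34
34 / 2 = 17
17 / 17 = 1
2176 = 2^7 × 17


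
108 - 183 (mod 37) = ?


108 - 183 = -75
-75 mod 37 = 36


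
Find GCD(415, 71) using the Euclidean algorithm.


415 = 5 * 71 + 60
71 = 1 * 60 + 11
60 = 5 * 11 + 5
11 = 2 * 5 + 1
5 = 5 * 1 + 0
GCD = 1


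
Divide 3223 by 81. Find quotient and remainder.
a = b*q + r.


3223 = 81 * 39 + 64
Check: 3159 + 64 = 3223

q = 39, r = 64


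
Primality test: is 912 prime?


912 / 2 = 456 (exact division)
912 is NOT prime.

No, 912 is not prime


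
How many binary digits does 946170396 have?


946170396 in base 2 = 111000011001010110101000011100
Number of digits = 30

30 digits (base 2)


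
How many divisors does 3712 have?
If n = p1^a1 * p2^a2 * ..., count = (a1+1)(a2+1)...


3712 = 2^7 × 29^1
d(3712) = (7+1) × (1+1) = 16

16 divisors


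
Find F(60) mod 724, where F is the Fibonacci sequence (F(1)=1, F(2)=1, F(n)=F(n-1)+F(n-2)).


F(k) mod 724 for k=1..60:
1, 1, 2, 3, 5, 8, 13, 21, 34, 55, 89, 144, 233, 377, 610, 263, 149, 412, 561, 249, 86, 335, 421, 32, 453, 485, 214, 699, 189, 164, 353, 517, 146, 663, 85, 24, 109, 133, 242, 375, 617, 268, 161, 429, 590, 295, 161, 456, 617, 349, 242, 591, 109, 700, 85, 61, 146, 207, 353, 560
F(60) mod 724 = 560


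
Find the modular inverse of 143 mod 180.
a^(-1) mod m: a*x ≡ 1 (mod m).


Use the extended Euclidean algorithm on (180, 143); each row r = 180*s + 143*t:
r=180, s=1, t=0
r=143, s=0, t=1
q=1: r=37, s=1, t=-1   [180*(1) + 143*(-1) = 37]
q=3: r=32, s=-3, t=4   [180*(-3) + 143*(4) = 32]
q=1: r=5, s=4, t=-5   [180*(4) + 143*(-5) = 5]
q=6: r=2, s=-27, t=34   [180*(-27) + 143*(34) = 2]
q=2: r=1, s=58, t=-73   [180*(58) + 143*(-73) = 1]
q=2: r=0, s=-143, t=180   [180*(-143) + 143*(180) = 0]
GCD = 1 with t = -73, so 143*(-73) ≡ 1 (mod 180)
Inverse = -73 mod 180 = 107
Check: 143 * 107 = 15301 ≡ 1 (mod 180)

143^(-1) ≡ 107 (mod 180)


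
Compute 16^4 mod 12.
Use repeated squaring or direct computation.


16^1 mod 12 = 4
16^2 mod 12 = 4
16^3 mod 12 = 4
16^4 mod 12 = 4


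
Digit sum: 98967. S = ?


9 + 8 + 9 + 6 + 7 = 39


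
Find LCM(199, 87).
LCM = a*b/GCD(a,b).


GCD(199, 87) = 1
LCM = 199*87/1 = 17313/1 = 17313

LCM = 17313


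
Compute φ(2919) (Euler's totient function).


2919 = 3 × 7 × 139
Prime factors: 3, 7, 139
φ(2919) = 2919 × (1-1/3) × (1-1/7) × (1-1/139)
= 2919 × 2/3 × 6/7 × 138/139 = 1656

φ(2919) = 1656


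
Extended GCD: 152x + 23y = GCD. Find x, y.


Tabular extended Euclidean (each row: r = 152*s + 23*t):
r=152, s=1, t=0
r=23, s=0, t=1
q=6: r=14, s=1, t=-6   [152*(1) + 23*(-6) = 14]
q=1: r=9, s=-1, t=7   [152*(-1) + 23*(7) = 9]
q=1: r=5, s=2, t=-13   [152*(2) + 23*(-13) = 5]
q=1: r=4, s=-3, t=20   [152*(-3) + 23*(20) = 4]
q=1: r=1, s=5, t=-33   [152*(5) + 23*(-33) = 1]
q=4: r=0, s=-23, t=152   [152*(-23) + 23*(152) = 0]
GCD = 1; from the row with r=1: x=5, y=-33
Check: 152*(5) + 23*(-33) = 760 - 759 = 1

GCD = 1, x = 5, y = -33


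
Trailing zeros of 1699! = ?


floor(1699/5) = 339
floor(1699/25) = 67
floor(1699/125) = 13
floor(1699/625) = 2
Total = 421

421 trailing zeros


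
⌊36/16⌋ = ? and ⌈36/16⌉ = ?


36/16 = 2.2500
floor = 2
ceil = 3

floor = 2, ceil = 3


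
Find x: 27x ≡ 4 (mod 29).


GCD(27, 29) = 1, unique solution
a^(-1) mod 29 = 14
x = 14 * 4 mod 29 = 27

x ≡ 27 (mod 29)


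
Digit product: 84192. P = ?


8 × 4 × 1 × 9 × 2 = 576


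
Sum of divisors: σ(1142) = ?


Divisors of 1142: 1, 2, 571, 1142
Sum = 1 + 2 + 571 + 1142 = 1716

σ(1142) = 1716


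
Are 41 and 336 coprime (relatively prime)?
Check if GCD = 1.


Euclidean algorithm:
336 = 8 * 41 + 8
41 = 5 * 8 + 1
8 = 8 * 1 + 0
GCD(41, 336) = 1

Yes, coprime (GCD = 1)


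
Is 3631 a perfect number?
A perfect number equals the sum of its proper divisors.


Proper divisors of 3631: 1
Sum = 1 = 1

No, 3631 is not perfect (1 ≠ 3631)


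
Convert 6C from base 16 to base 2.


6C (base 16) = 108 (decimal)
108 (decimal) = 1101100 (base 2)


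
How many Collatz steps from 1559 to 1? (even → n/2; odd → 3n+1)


1559 → 4678 → 2339 → 7018 → 3509 → 10528 → 5264 → 2632 → 1316 → 658 → 329 → 988 → 494 → 247 → 742 → 371 → 1114 → 557 → 1672 → 836 → 418 → 209 → 628 → 314 → 157 → 472 → 236 → 118 → 59 → 178 → 89 → 268 → 134 → 67 → 202 → 101 → 304 → 152 → 76 → 38 → 19 → 58 → 29 → 88 → 44 → 22 → 11 → 34 → 17 → 52 → 26 → 13 → 40 → 20 → 10 → 5 → 16 → 8 → 4 → 2 → 1
Total steps = 60

60 steps


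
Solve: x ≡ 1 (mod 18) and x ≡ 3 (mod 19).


M = 18*19 = 342
M1 = M/18 = 19, M2 = M/19 = 18
M1^(-1) mod 18 = 1, M2^(-1) mod 19 = 18
x = 1*19*1 + 3*18*18 = 991
991 mod 342 = 307
Check: 307 mod 18 = 1 ✓, 307 mod 19 = 3 ✓

x ≡ 307 (mod 342)


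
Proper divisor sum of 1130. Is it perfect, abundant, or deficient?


Proper divisors: 1, 2, 5, 10, 113, 226, 565
Sum = 1 + 2 + 5 + 10 + 113 + 226 + 565 = 922
922 < 1130 → deficient

s(1130) = 922 (deficient)


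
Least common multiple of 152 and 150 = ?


GCD(152, 150) = 2
LCM = 152*150/2 = 22800/2 = 11400

LCM = 11400


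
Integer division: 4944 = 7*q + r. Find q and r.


4944 = 7 * 706 + 2
Check: 4942 + 2 = 4944

q = 706, r = 2


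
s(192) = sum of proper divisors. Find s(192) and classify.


Proper divisors: 1, 2, 3, 4, 6, 8, 12, 16, 24, 32, 48, 64, 96
Sum = 1 + 2 + 3 + 4 + 6 + 8 + 12 + 16 + 24 + 32 + 48 + 64 + 96 = 316
316 > 192 → abundant

s(192) = 316 (abundant)


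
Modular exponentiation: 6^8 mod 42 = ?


6^1 mod 42 = 6
6^2 mod 42 = 36
6^3 mod 42 = 6
6^4 mod 42 = 36
6^5 mod 42 = 6
6^6 mod 42 = 36
6^7 mod 42 = 6
6^8 mod 42 = 36


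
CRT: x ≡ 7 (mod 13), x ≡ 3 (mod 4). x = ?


M = 13*4 = 52
M1 = M/13 = 4, M2 = M/4 = 13
M1^(-1) mod 13 = 10, M2^(-1) mod 4 = 1
x = 7*4*10 + 3*13*1 = 319
319 mod 52 = 7
Check: 7 mod 13 = 7 ✓, 7 mod 4 = 3 ✓

x ≡ 7 (mod 52)


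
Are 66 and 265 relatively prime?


Euclidean algorithm:
265 = 4 * 66 + 1
66 = 66 * 1 + 0
GCD(66, 265) = 1

Yes, coprime (GCD = 1)


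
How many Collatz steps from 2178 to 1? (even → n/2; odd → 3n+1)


2178 → 1089 → 3268 → 1634 → 817 → 2452 → 1226 → 613 → 1840 → 920 → 460 → 230 → 115 → 346 → 173 → 520 → 260 → 130 → 65 → 196 → 98 → 49 → 148 → 74 → 37 → 112 → 56 → 28 → 14 → 7 → 22 → 11 → 34 → 17 → 52 → 26 → 13 → 40 → 20 → 10 → 5 → 16 → 8 → 4 → 2 → 1
Total steps = 45

45 steps


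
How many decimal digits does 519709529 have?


519709529 has 9 digits in base 10
floor(log10(519709529)) + 1 = floor(8.7158) + 1 = 9

9 digits (base 10)


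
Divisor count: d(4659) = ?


4659 = 3^1 × 1553^1
d(4659) = (1+1) × (1+1) = 4

4 divisors


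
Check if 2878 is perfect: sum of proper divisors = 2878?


Proper divisors of 2878: 1, 2, 1439
Sum = 1 + 2 + 1439 = 1442

No, 2878 is not perfect (1442 ≠ 2878)


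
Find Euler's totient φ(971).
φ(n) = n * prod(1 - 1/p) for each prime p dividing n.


971 = 971
Prime factors: 971
φ(971) = 971 × (1-1/971)
= 971 × 970/971 = 970

φ(971) = 970


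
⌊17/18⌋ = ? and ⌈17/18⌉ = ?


17/18 = 0.9444
floor = 0
ceil = 1

floor = 0, ceil = 1


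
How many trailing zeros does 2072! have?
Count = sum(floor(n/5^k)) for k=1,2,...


floor(2072/5) = 414
floor(2072/25) = 82
floor(2072/125) = 16
floor(2072/625) = 3
Total = 515

515 trailing zeros


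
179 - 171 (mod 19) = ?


179 - 171 = 8
8 mod 19 = 8


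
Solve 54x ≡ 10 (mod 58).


GCD(54, 58) = 2 divides 10
Divide: 27x ≡ 5 (mod 29)
x ≡ 12 (mod 29)


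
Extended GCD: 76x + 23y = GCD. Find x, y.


Tabular extended Euclidean (each row: r = 76*s + 23*t):
r=76, s=1, t=0
r=23, s=0, t=1
q=3: r=7, s=1, t=-3   [76*(1) + 23*(-3) = 7]
q=3: r=2, s=-3, t=10   [76*(-3) + 23*(10) = 2]
q=3: r=1, s=10, t=-33   [76*(10) + 23*(-33) = 1]
q=2: r=0, s=-23, t=76   [76*(-23) + 23*(76) = 0]
GCD = 1; from the row with r=1: x=10, y=-33
Check: 76*(10) + 23*(-33) = 760 - 759 = 1

GCD = 1, x = 10, y = -33


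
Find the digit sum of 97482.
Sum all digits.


9 + 7 + 4 + 8 + 2 = 30


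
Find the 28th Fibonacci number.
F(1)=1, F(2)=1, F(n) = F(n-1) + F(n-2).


Sequence: 1, 1, 2, 3, 5, 8, 13, 21, 34, 55, 89, 144, 233, 377, 610, 987, 1597, 2584, 4181, 6765, 10946, 17711, 28657, 46368, 75025, 121393, 196418, 317811
F(28) = 317811


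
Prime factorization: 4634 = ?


4634 / 2 = 2317
2317 / 7 = 331
331 / 331 = 1
4634 = 2 × 7 × 331


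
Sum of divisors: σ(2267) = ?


Divisors of 2267: 1, 2267
Sum = 1 + 2267 = 2268

σ(2267) = 2268


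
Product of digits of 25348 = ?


2 × 5 × 3 × 4 × 8 = 960


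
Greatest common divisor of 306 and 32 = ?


306 = 9 * 32 + 18
32 = 1 * 18 + 14
18 = 1 * 14 + 4
14 = 3 * 4 + 2
4 = 2 * 2 + 0
GCD = 2


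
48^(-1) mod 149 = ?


Use the extended Euclidean algorithm on (149, 48); each row r = 149*s + 48*t:
r=149, s=1, t=0
r=48, s=0, t=1
q=3: r=5, s=1, t=-3   [149*(1) + 48*(-3) = 5]
q=9: r=3, s=-9, t=28   [149*(-9) + 48*(28) = 3]
q=1: r=2, s=10, t=-31   [149*(10) + 48*(-31) = 2]
q=1: r=1, s=-19, t=59   [149*(-19) + 48*(59) = 1]
q=2: r=0, s=48, t=-149   [149*(48) + 48*(-149) = 0]
GCD = 1 with t = 59, so 48*(59) ≡ 1 (mod 149)
Inverse = 59 mod 149 = 59
Check: 48 * 59 = 2832 ≡ 1 (mod 149)

48^(-1) ≡ 59 (mod 149)


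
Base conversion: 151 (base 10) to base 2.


151 (base 10) = 151 (decimal)
151 (decimal) = 10010111 (base 2)


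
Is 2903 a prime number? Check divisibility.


Check divisors up to sqrt(2903) = 53.8795
No divisors found.
2903 is prime.

Yes, 2903 is prime


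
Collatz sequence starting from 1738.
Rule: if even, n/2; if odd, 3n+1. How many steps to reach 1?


1738 → 869 → 2608 → 1304 → 652 → 326 → 163 → 490 → 245 → 736 → 368 → 184 → 92 → 46 → 23 → 70 → 35 → 106 → 53 → 160 → 80 → 40 → 20 → 10 → 5 → 16 → 8 → 4 → 2 → 1
Total steps = 29

29 steps


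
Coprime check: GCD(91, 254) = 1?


Euclidean algorithm:
254 = 2 * 91 + 72
91 = 1 * 72 + 19
72 = 3 * 19 + 15
19 = 1 * 15 + 4
15 = 3 * 4 + 3
4 = 1 * 3 + 1
3 = 3 * 1 + 0
GCD(91, 254) = 1

Yes, coprime (GCD = 1)


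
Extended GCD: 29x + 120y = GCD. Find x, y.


Tabular extended Euclidean (each row: r = 29*s + 120*t):
r=29, s=1, t=0
r=120, s=0, t=1
q=0: r=29, s=1, t=0   [29*(1) + 120*(0) = 29]
q=4: r=4, s=-4, t=1   [29*(-4) + 120*(1) = 4]
q=7: r=1, s=29, t=-7   [29*(29) + 120*(-7) = 1]
q=4: r=0, s=-120, t=29   [29*(-120) + 120*(29) = 0]
GCD = 1; from the row with r=1: x=29, y=-7
Check: 29*(29) + 120*(-7) = 841 - 840 = 1

GCD = 1, x = 29, y = -7


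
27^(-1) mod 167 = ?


Use the extended Euclidean algorithm on (167, 27); each row r = 167*s + 27*t:
r=167, s=1, t=0
r=27, s=0, t=1
q=6: r=5, s=1, t=-6   [167*(1) + 27*(-6) = 5]
q=5: r=2, s=-5, t=31   [167*(-5) + 27*(31) = 2]
q=2: r=1, s=11, t=-68   [167*(11) + 27*(-68) = 1]
q=2: r=0, s=-27, t=167   [167*(-27) + 27*(167) = 0]
GCD = 1 with t = -68, so 27*(-68) ≡ 1 (mod 167)
Inverse = -68 mod 167 = 99
Check: 27 * 99 = 2673 ≡ 1 (mod 167)

27^(-1) ≡ 99 (mod 167)


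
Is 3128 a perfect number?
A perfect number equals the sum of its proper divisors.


Proper divisors of 3128: 1, 2, 4, 8, 17, 23, 34, 46, 68, 92, 136, 184, 391, 782, 1564
Sum = 1 + 2 + 4 + 8 + 17 + 23 + 34 + 46 + 68 + 92 + 136 + 184 + 391 + 782 + 1564 = 3352

No, 3128 is not perfect (3352 ≠ 3128)


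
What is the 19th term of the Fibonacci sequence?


Sequence: 1, 1, 2, 3, 5, 8, 13, 21, 34, 55, 89, 144, 233, 377, 610, 987, 1597, 2584, 4181
F(19) = 4181


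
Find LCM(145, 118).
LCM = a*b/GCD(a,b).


GCD(145, 118) = 1
LCM = 145*118/1 = 17110/1 = 17110

LCM = 17110


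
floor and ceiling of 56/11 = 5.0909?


56/11 = 5.0909
floor = 5
ceil = 6

floor = 5, ceil = 6


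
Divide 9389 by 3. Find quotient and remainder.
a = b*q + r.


9389 = 3 * 3129 + 2
Check: 9387 + 2 = 9389

q = 3129, r = 2


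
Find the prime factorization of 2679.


2679 / 3 = 893
893 / 19 = 47
47 / 47 = 1
2679 = 3 × 19 × 47


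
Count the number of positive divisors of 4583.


4583 = 4583^1
d(4583) = (1+1) = 2

2 divisors


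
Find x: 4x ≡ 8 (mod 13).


GCD(4, 13) = 1, unique solution
a^(-1) mod 13 = 10
x = 10 * 8 mod 13 = 2

x ≡ 2 (mod 13)


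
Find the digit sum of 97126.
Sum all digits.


9 + 7 + 1 + 2 + 6 = 25


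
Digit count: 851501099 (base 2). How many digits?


851501099 in base 2 = 110010110000001110000000101011
Number of digits = 30

30 digits (base 2)


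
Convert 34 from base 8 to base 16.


34 (base 8) = 28 (decimal)
28 (decimal) = 1C (base 16)


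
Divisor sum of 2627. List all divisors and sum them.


Divisors of 2627: 1, 37, 71, 2627
Sum = 1 + 37 + 71 + 2627 = 2736

σ(2627) = 2736


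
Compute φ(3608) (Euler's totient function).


3608 = 2^3 × 11 × 41
Prime factors: 2, 11, 41
φ(3608) = 3608 × (1-1/2) × (1-1/11) × (1-1/41)
= 3608 × 1/2 × 10/11 × 40/41 = 1600

φ(3608) = 1600


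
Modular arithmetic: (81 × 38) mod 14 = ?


81 × 38 = 3078
3078 mod 14 = 12


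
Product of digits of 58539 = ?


5 × 8 × 5 × 3 × 9 = 5400


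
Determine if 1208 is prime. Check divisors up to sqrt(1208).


1208 / 2 = 604 (exact division)
1208 is NOT prime.

No, 1208 is not prime


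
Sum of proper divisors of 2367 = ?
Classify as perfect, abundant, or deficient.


Proper divisors: 1, 3, 9, 263, 789
Sum = 1 + 3 + 9 + 263 + 789 = 1065
1065 < 2367 → deficient

s(2367) = 1065 (deficient)


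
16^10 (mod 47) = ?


16^1 mod 47 = 16
16^2 mod 47 = 21
16^3 mod 47 = 7
16^4 mod 47 = 18
16^5 mod 47 = 6
16^6 mod 47 = 2
16^7 mod 47 = 32
16^8 mod 47 = 42
16^9 mod 47 = 14
16^10 mod 47 = 36


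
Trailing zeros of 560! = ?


floor(560/5) = 112
floor(560/25) = 22
floor(560/125) = 4
Total = 138

138 trailing zeros


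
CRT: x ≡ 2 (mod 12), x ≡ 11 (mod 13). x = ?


M = 12*13 = 156
M1 = M/12 = 13, M2 = M/13 = 12
M1^(-1) mod 12 = 1, M2^(-1) mod 13 = 12
x = 2*13*1 + 11*12*12 = 1610
1610 mod 156 = 50
Check: 50 mod 12 = 2 ✓, 50 mod 13 = 11 ✓

x ≡ 50 (mod 156)


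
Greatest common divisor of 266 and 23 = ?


266 = 11 * 23 + 13
23 = 1 * 13 + 10
13 = 1 * 10 + 3
10 = 3 * 3 + 1
3 = 3 * 1 + 0
GCD = 1


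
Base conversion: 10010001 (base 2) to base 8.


10010001 (base 2) = 145 (decimal)
145 (decimal) = 221 (base 8)


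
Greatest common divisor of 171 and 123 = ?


171 = 1 * 123 + 48
123 = 2 * 48 + 27
48 = 1 * 27 + 21
27 = 1 * 21 + 6
21 = 3 * 6 + 3
6 = 2 * 3 + 0
GCD = 3


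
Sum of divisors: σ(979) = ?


Divisors of 979: 1, 11, 89, 979
Sum = 1 + 11 + 89 + 979 = 1080

σ(979) = 1080


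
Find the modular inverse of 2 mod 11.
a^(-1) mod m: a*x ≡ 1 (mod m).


Use the extended Euclidean algorithm on (11, 2); each row r = 11*s + 2*t:
r=11, s=1, t=0
r=2, s=0, t=1
q=5: r=1, s=1, t=-5   [11*(1) + 2*(-5) = 1]
q=2: r=0, s=-2, t=11   [11*(-2) + 2*(11) = 0]
GCD = 1 with t = -5, so 2*(-5) ≡ 1 (mod 11)
Inverse = -5 mod 11 = 6
Check: 2 * 6 = 12 ≡ 1 (mod 11)

2^(-1) ≡ 6 (mod 11)


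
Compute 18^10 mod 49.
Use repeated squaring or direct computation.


18^1 mod 49 = 18
18^2 mod 49 = 30
18^3 mod 49 = 1
18^4 mod 49 = 18
18^5 mod 49 = 30
18^6 mod 49 = 1
18^7 mod 49 = 18
18^8 mod 49 = 30
18^9 mod 49 = 1
18^10 mod 49 = 18


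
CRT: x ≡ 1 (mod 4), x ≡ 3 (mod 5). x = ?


M = 4*5 = 20
M1 = M/4 = 5, M2 = M/5 = 4
M1^(-1) mod 4 = 1, M2^(-1) mod 5 = 4
x = 1*5*1 + 3*4*4 = 53
53 mod 20 = 13
Check: 13 mod 4 = 1 ✓, 13 mod 5 = 3 ✓

x ≡ 13 (mod 20)


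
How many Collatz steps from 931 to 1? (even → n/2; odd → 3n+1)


931 → 2794 → 1397 → 4192 → 2096 → 1048 → 524 → 262 → 131 → 394 → 197 → 592 → 296 → 148 → 74 → 37 → 112 → 56 → 28 → 14 → 7 → 22 → 11 → 34 → 17 → 52 → 26 → 13 → 40 → 20 → 10 → 5 → 16 → 8 → 4 → 2 → 1
Total steps = 36

36 steps


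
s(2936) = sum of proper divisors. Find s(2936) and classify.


Proper divisors: 1, 2, 4, 8, 367, 734, 1468
Sum = 1 + 2 + 4 + 8 + 367 + 734 + 1468 = 2584
2584 < 2936 → deficient

s(2936) = 2584 (deficient)


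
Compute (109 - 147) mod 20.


109 - 147 = -38
-38 mod 20 = 2


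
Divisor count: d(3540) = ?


3540 = 2^2 × 3^1 × 5^1 × 59^1
d(3540) = (2+1) × (1+1) × (1+1) × (1+1) = 24

24 divisors


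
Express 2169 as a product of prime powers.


2169 / 3 = 723
723 / 3 = 241
241 / 241 = 1
2169 = 3^2 × 241


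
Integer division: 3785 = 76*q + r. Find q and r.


3785 = 76 * 49 + 61
Check: 3724 + 61 = 3785

q = 49, r = 61


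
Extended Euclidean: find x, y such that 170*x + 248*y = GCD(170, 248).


Tabular extended Euclidean (each row: r = 170*s + 248*t):
r=170, s=1, t=0
r=248, s=0, t=1
q=0: r=170, s=1, t=0   [170*(1) + 248*(0) = 170]
q=1: r=78, s=-1, t=1   [170*(-1) + 248*(1) = 78]
q=2: r=14, s=3, t=-2   [170*(3) + 248*(-2) = 14]
q=5: r=8, s=-16, t=11   [170*(-16) + 248*(11) = 8]
q=1: r=6, s=19, t=-13   [170*(19) + 248*(-13) = 6]
q=1: r=2, s=-35, t=24   [170*(-35) + 248*(24) = 2]
q=3: r=0, s=124, t=-85   [170*(124) + 248*(-85) = 0]
GCD = 2; from the row with r=2: x=-35, y=24
Check: 170*(-35) + 248*(24) = -5950 + 5952 = 2

GCD = 2, x = -35, y = 24


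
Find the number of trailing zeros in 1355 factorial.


floor(1355/5) = 271
floor(1355/25) = 54
floor(1355/125) = 10
floor(1355/625) = 2
Total = 337

337 trailing zeros


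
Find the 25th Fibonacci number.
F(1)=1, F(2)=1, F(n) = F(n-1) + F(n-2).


Sequence: 1, 1, 2, 3, 5, 8, 13, 21, 34, 55, 89, 144, 233, 377, 610, 987, 1597, 2584, 4181, 6765, 10946, 17711, 28657, 46368, 75025
F(25) = 75025


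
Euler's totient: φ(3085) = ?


3085 = 5 × 617
Prime factors: 5, 617
φ(3085) = 3085 × (1-1/5) × (1-1/617)
= 3085 × 4/5 × 616/617 = 2464

φ(3085) = 2464


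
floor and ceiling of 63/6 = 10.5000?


63/6 = 10.5000
floor = 10
ceil = 11

floor = 10, ceil = 11


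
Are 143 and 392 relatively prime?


Euclidean algorithm:
392 = 2 * 143 + 106
143 = 1 * 106 + 37
106 = 2 * 37 + 32
37 = 1 * 32 + 5
32 = 6 * 5 + 2
5 = 2 * 2 + 1
2 = 2 * 1 + 0
GCD(143, 392) = 1

Yes, coprime (GCD = 1)


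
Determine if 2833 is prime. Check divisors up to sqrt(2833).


Check divisors up to sqrt(2833) = 53.2259
No divisors found.
2833 is prime.

Yes, 2833 is prime


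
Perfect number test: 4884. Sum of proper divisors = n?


Proper divisors of 4884: 1, 2, 3, 4, 6, 11, 12, 22, 33, 37, 44, 66, 74, 111, 132, 148, 222, 407, 444, 814, 1221, 1628, 2442
Sum = 1 + 2 + 3 + 4 + 6 + 11 + 12 + 22 + 33 + 37 + 44 + 66 + 74 + 111 + 132 + 148 + 222 + 407 + 444 + 814 + 1221 + 1628 + 2442 = 7884

No, 4884 is not perfect (7884 ≠ 4884)


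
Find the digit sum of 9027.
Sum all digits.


9 + 0 + 2 + 7 = 18


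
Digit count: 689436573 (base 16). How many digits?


689436573 in base 16 = 2917F79D
Number of digits = 8

8 digits (base 16)


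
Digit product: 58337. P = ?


5 × 8 × 3 × 3 × 7 = 2520


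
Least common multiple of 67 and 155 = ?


GCD(67, 155) = 1
LCM = 67*155/1 = 10385/1 = 10385

LCM = 10385


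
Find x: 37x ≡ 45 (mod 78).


GCD(37, 78) = 1, unique solution
a^(-1) mod 78 = 19
x = 19 * 45 mod 78 = 75

x ≡ 75 (mod 78)


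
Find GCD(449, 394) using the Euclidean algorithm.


449 = 1 * 394 + 55
394 = 7 * 55 + 9
55 = 6 * 9 + 1
9 = 9 * 1 + 0
GCD = 1


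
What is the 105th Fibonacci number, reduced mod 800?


F(k) mod 800 for k=1..105:
1, 1, 2, 3, 5, 8, 13, 21, 34, 55, 89, 144, 233, 377, 610, 187, 797, 184, 181, 365, 546, 111, 657, 768, 625, 593, 418, 211, 629, 40, 669, 709, 578, 487, 265, 752, 217, 169, 386, 555, 141, 696, 37, 733, 770, 703, 673, 576, 449, 225, 674, 99, 773, 72, 45, 117, 162, 279, 441, 720, 361, 281, 642, 123, 765, 88, 53, 141, 194, 335, 529, 64, 593, 657, 450, 307, 757, 264, 221, 485, 706, 391, 297, 688, 185, 73, 258, 331, 589, 120, 709, 29, 738, 767, 705, 672, 577, 449, 226, 675, 101, 776, 77, 53, 130
F(105) mod 800 = 130


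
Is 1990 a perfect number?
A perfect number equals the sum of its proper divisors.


Proper divisors of 1990: 1, 2, 5, 10, 199, 398, 995
Sum = 1 + 2 + 5 + 10 + 199 + 398 + 995 = 1610

No, 1990 is not perfect (1610 ≠ 1990)


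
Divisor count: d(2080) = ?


2080 = 2^5 × 5^1 × 13^1
d(2080) = (5+1) × (1+1) × (1+1) = 24

24 divisors


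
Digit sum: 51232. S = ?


5 + 1 + 2 + 3 + 2 = 13


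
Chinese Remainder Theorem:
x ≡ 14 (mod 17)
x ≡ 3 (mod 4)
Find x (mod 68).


M = 17*4 = 68
M1 = M/17 = 4, M2 = M/4 = 17
M1^(-1) mod 17 = 13, M2^(-1) mod 4 = 1
x = 14*4*13 + 3*17*1 = 779
779 mod 68 = 31
Check: 31 mod 17 = 14 ✓, 31 mod 4 = 3 ✓

x ≡ 31 (mod 68)


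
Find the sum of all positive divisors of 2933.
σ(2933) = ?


Divisors of 2933: 1, 7, 419, 2933
Sum = 1 + 7 + 419 + 2933 = 3360

σ(2933) = 3360


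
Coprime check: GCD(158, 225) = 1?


Euclidean algorithm:
225 = 1 * 158 + 67
158 = 2 * 67 + 24
67 = 2 * 24 + 19
24 = 1 * 19 + 5
19 = 3 * 5 + 4
5 = 1 * 4 + 1
4 = 4 * 1 + 0
GCD(158, 225) = 1

Yes, coprime (GCD = 1)


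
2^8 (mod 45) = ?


2^1 mod 45 = 2
2^2 mod 45 = 4
2^3 mod 45 = 8
2^4 mod 45 = 16
2^5 mod 45 = 32
2^6 mod 45 = 19
2^7 mod 45 = 38
2^8 mod 45 = 31


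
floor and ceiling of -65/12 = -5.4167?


-65/12 = -5.4167
floor = -6
ceil = -5

floor = -6, ceil = -5


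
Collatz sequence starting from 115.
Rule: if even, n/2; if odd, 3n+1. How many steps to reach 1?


115 → 346 → 173 → 520 → 260 → 130 → 65 → 196 → 98 → 49 → 148 → 74 → 37 → 112 → 56 → 28 → 14 → 7 → 22 → 11 → 34 → 17 → 52 → 26 → 13 → 40 → 20 → 10 → 5 → 16 → 8 → 4 → 2 → 1
Total steps = 33

33 steps


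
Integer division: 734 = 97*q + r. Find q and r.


734 = 97 * 7 + 55
Check: 679 + 55 = 734

q = 7, r = 55


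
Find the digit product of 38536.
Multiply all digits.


3 × 8 × 5 × 3 × 6 = 2160


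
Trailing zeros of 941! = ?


floor(941/5) = 188
floor(941/25) = 37
floor(941/125) = 7
floor(941/625) = 1
Total = 233

233 trailing zeros


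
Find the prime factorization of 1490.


1490 / 2 = 745
745 / 5 = 149
149 / 149 = 1
1490 = 2 × 5 × 149


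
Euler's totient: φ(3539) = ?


3539 = 3539
Prime factors: 3539
φ(3539) = 3539 × (1-1/3539)
= 3539 × 3538/3539 = 3538

φ(3539) = 3538


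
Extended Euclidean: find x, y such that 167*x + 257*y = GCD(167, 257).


Tabular extended Euclidean (each row: r = 167*s + 257*t):
r=167, s=1, t=0
r=257, s=0, t=1
q=0: r=167, s=1, t=0   [167*(1) + 257*(0) = 167]
q=1: r=90, s=-1, t=1   [167*(-1) + 257*(1) = 90]
q=1: r=77, s=2, t=-1   [167*(2) + 257*(-1) = 77]
q=1: r=13, s=-3, t=2   [167*(-3) + 257*(2) = 13]
q=5: r=12, s=17, t=-11   [167*(17) + 257*(-11) = 12]
q=1: r=1, s=-20, t=13   [167*(-20) + 257*(13) = 1]
q=12: r=0, s=257, t=-167   [167*(257) + 257*(-167) = 0]
GCD = 1; from the row with r=1: x=-20, y=13
Check: 167*(-20) + 257*(13) = -3340 + 3341 = 1

GCD = 1, x = -20, y = 13


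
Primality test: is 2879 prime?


Check divisors up to sqrt(2879) = 53.6563
No divisors found.
2879 is prime.

Yes, 2879 is prime


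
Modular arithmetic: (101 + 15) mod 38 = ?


101 + 15 = 116
116 mod 38 = 2


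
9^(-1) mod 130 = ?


Use the extended Euclidean algorithm on (130, 9); each row r = 130*s + 9*t:
r=130, s=1, t=0
r=9, s=0, t=1
q=14: r=4, s=1, t=-14   [130*(1) + 9*(-14) = 4]
q=2: r=1, s=-2, t=29   [130*(-2) + 9*(29) = 1]
q=4: r=0, s=9, t=-130   [130*(9) + 9*(-130) = 0]
GCD = 1 with t = 29, so 9*(29) ≡ 1 (mod 130)
Inverse = 29 mod 130 = 29
Check: 9 * 29 = 261 ≡ 1 (mod 130)

9^(-1) ≡ 29 (mod 130)


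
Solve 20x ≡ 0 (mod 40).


GCD(20, 40) = 20 divides 0
Divide: 1x ≡ 0 (mod 2)
x ≡ 0 (mod 2)


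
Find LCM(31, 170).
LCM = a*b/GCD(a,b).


GCD(31, 170) = 1
LCM = 31*170/1 = 5270/1 = 5270

LCM = 5270


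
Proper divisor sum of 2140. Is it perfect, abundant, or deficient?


Proper divisors: 1, 2, 4, 5, 10, 20, 107, 214, 428, 535, 1070
Sum = 1 + 2 + 4 + 5 + 10 + 20 + 107 + 214 + 428 + 535 + 1070 = 2396
2396 > 2140 → abundant

s(2140) = 2396 (abundant)


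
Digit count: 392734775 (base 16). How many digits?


392734775 in base 16 = 1768A837
Number of digits = 8

8 digits (base 16)


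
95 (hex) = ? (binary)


95 (base 16) = 149 (decimal)
149 (decimal) = 10010101 (base 2)


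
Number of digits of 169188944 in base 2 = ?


169188944 in base 2 = 1010000101011001111001010000
Number of digits = 28

28 digits (base 2)


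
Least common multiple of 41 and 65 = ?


GCD(41, 65) = 1
LCM = 41*65/1 = 2665/1 = 2665

LCM = 2665


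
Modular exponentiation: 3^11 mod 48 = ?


3^1 mod 48 = 3
3^2 mod 48 = 9
3^3 mod 48 = 27
3^4 mod 48 = 33
3^5 mod 48 = 3
3^6 mod 48 = 9
3^7 mod 48 = 27
3^8 mod 48 = 33
3^9 mod 48 = 3
3^10 mod 48 = 9
3^11 mod 48 = 27


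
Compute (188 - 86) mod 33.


188 - 86 = 102
102 mod 33 = 3


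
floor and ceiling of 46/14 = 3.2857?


46/14 = 3.2857
floor = 3
ceil = 4

floor = 3, ceil = 4


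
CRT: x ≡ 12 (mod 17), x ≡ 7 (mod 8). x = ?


M = 17*8 = 136
M1 = M/17 = 8, M2 = M/8 = 17
M1^(-1) mod 17 = 15, M2^(-1) mod 8 = 1
x = 12*8*15 + 7*17*1 = 1559
1559 mod 136 = 63
Check: 63 mod 17 = 12 ✓, 63 mod 8 = 7 ✓

x ≡ 63 (mod 136)


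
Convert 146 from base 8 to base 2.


146 (base 8) = 102 (decimal)
102 (decimal) = 1100110 (base 2)


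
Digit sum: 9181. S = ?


9 + 1 + 8 + 1 = 19


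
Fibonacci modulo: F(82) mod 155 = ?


F(k) mod 155 for k=1..82:
1, 1, 2, 3, 5, 8, 13, 21, 34, 55, 89, 144, 78, 67, 145, 57, 47, 104, 151, 100, 96, 41, 137, 23, 5, 28, 33, 61, 94, 0, 94, 94, 33, 127, 5, 132, 137, 114, 96, 55, 151, 51, 47, 98, 145, 88, 78, 11, 89, 100, 34, 134, 13, 147, 5, 152, 2, 154, 1, 0, 1, 1, 2, 3, 5, 8, 13, 21, 34, 55, 89, 144, 78, 67, 145, 57, 47, 104, 151, 100, 96, 41
F(82) mod 155 = 41


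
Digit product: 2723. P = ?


2 × 7 × 2 × 3 = 84


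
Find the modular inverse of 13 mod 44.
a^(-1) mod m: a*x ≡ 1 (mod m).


Use the extended Euclidean algorithm on (44, 13); each row r = 44*s + 13*t:
r=44, s=1, t=0
r=13, s=0, t=1
q=3: r=5, s=1, t=-3   [44*(1) + 13*(-3) = 5]
q=2: r=3, s=-2, t=7   [44*(-2) + 13*(7) = 3]
q=1: r=2, s=3, t=-10   [44*(3) + 13*(-10) = 2]
q=1: r=1, s=-5, t=17   [44*(-5) + 13*(17) = 1]
q=2: r=0, s=13, t=-44   [44*(13) + 13*(-44) = 0]
GCD = 1 with t = 17, so 13*(17) ≡ 1 (mod 44)
Inverse = 17 mod 44 = 17
Check: 13 * 17 = 221 ≡ 1 (mod 44)

13^(-1) ≡ 17 (mod 44)


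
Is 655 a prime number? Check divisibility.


655 / 5 = 131 (exact division)
655 is NOT prime.

No, 655 is not prime


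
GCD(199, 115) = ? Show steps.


199 = 1 * 115 + 84
115 = 1 * 84 + 31
84 = 2 * 31 + 22
31 = 1 * 22 + 9
22 = 2 * 9 + 4
9 = 2 * 4 + 1
4 = 4 * 1 + 0
GCD = 1


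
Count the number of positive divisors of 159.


159 = 3^1 × 53^1
d(159) = (1+1) × (1+1) = 4

4 divisors


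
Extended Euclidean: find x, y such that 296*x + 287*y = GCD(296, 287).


Tabular extended Euclidean (each row: r = 296*s + 287*t):
r=296, s=1, t=0
r=287, s=0, t=1
q=1: r=9, s=1, t=-1   [296*(1) + 287*(-1) = 9]
q=31: r=8, s=-31, t=32   [296*(-31) + 287*(32) = 8]
q=1: r=1, s=32, t=-33   [296*(32) + 287*(-33) = 1]
q=8: r=0, s=-287, t=296   [296*(-287) + 287*(296) = 0]
GCD = 1; from the row with r=1: x=32, y=-33
Check: 296*(32) + 287*(-33) = 9472 - 9471 = 1

GCD = 1, x = 32, y = -33


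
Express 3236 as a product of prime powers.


3236 / 2 = 1618
1618 / 2 = 809
809 / 809 = 1
3236 = 2^2 × 809


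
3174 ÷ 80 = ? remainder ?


3174 = 80 * 39 + 54
Check: 3120 + 54 = 3174

q = 39, r = 54


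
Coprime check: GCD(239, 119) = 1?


Euclidean algorithm:
239 = 2 * 119 + 1
119 = 119 * 1 + 0
GCD(239, 119) = 1

Yes, coprime (GCD = 1)


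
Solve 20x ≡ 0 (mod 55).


GCD(20, 55) = 5 divides 0
Divide: 4x ≡ 0 (mod 11)
x ≡ 0 (mod 11)


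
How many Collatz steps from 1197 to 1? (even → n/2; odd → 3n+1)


1197 → 3592 → 1796 → 898 → 449 → 1348 → 674 → 337 → 1012 → 506 → 253 → 760 → 380 → 190 → 95 → 286 → 143 → 430 → 215 → 646 → 323 → 970 → 485 → 1456 → 728 → 364 → 182 → 91 → 274 → 137 → 412 → 206 → 103 → 310 → 155 → 466 → 233 → 700 → 350 → 175 → 526 → 263 → 790 → 395 → 1186 → 593 → 1780 → 890 → 445 → 1336 → 668 → 334 → 167 → 502 → 251 → 754 → 377 → 1132 → 566 → 283 → 850 → 425 → 1276 → 638 → 319 → 958 → 479 → 1438 → 719 → 2158 → 1079 → 3238 → 1619 → 4858 → 2429 → 7288 → 3644 → 1822 → 911 → 2734 → 1367 → 4102 → 2051 → 6154 → 3077 → 9232 → 4616 → 2308 → 1154 → 577 → 1732 → 866 → 433 → 1300 → 650 → 325 → 976 → 488 → 244 → 122 → 61 → 184 → 92 → 46 → 23 → 70 → 35 → 106 → 53 → 160 → 80 → 40 → 20 → 10 → 5 → 16 → 8 → 4 → 2 → 1
Total steps = 119

119 steps


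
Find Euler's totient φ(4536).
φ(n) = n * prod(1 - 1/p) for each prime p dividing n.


4536 = 2^3 × 3^4 × 7
Prime factors: 2, 3, 7
φ(4536) = 4536 × (1-1/2) × (1-1/3) × (1-1/7)
= 4536 × 1/2 × 2/3 × 6/7 = 1296

φ(4536) = 1296


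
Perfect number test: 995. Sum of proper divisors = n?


Proper divisors of 995: 1, 5, 199
Sum = 1 + 5 + 199 = 205

No, 995 is not perfect (205 ≠ 995)


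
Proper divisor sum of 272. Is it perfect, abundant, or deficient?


Proper divisors: 1, 2, 4, 8, 16, 17, 34, 68, 136
Sum = 1 + 2 + 4 + 8 + 16 + 17 + 34 + 68 + 136 = 286
286 > 272 → abundant

s(272) = 286 (abundant)


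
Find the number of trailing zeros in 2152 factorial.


floor(2152/5) = 430
floor(2152/25) = 86
floor(2152/125) = 17
floor(2152/625) = 3
Total = 536

536 trailing zeros


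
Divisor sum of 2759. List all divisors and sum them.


Divisors of 2759: 1, 31, 89, 2759
Sum = 1 + 31 + 89 + 2759 = 2880

σ(2759) = 2880


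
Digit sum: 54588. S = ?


5 + 4 + 5 + 8 + 8 = 30


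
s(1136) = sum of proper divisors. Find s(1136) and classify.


Proper divisors: 1, 2, 4, 8, 16, 71, 142, 284, 568
Sum = 1 + 2 + 4 + 8 + 16 + 71 + 142 + 284 + 568 = 1096
1096 < 1136 → deficient

s(1136) = 1096 (deficient)


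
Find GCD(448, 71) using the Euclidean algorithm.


448 = 6 * 71 + 22
71 = 3 * 22 + 5
22 = 4 * 5 + 2
5 = 2 * 2 + 1
2 = 2 * 1 + 0
GCD = 1


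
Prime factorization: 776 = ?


776 / 2 = 388
388 / 2 = 194
194 / 2 = 97
97 / 97 = 1
776 = 2^3 × 97


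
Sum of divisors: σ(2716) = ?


Divisors of 2716: 1, 2, 4, 7, 14, 28, 97, 194, 388, 679, 1358, 2716
Sum = 1 + 2 + 4 + 7 + 14 + 28 + 97 + 194 + 388 + 679 + 1358 + 2716 = 5488

σ(2716) = 5488


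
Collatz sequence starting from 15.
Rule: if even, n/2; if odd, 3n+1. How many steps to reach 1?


15 → 46 → 23 → 70 → 35 → 106 → 53 → 160 → 80 → 40 → 20 → 10 → 5 → 16 → 8 → 4 → 2 → 1
Total steps = 17

17 steps


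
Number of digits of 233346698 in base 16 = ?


233346698 in base 16 = DE8968A
Number of digits = 7

7 digits (base 16)


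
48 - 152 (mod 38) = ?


48 - 152 = -104
-104 mod 38 = 10


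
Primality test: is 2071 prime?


2071 / 19 = 109 (exact division)
2071 is NOT prime.

No, 2071 is not prime


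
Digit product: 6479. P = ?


6 × 4 × 7 × 9 = 1512


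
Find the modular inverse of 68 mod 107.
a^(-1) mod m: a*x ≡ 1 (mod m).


Use the extended Euclidean algorithm on (107, 68); each row r = 107*s + 68*t:
r=107, s=1, t=0
r=68, s=0, t=1
q=1: r=39, s=1, t=-1   [107*(1) + 68*(-1) = 39]
q=1: r=29, s=-1, t=2   [107*(-1) + 68*(2) = 29]
q=1: r=10, s=2, t=-3   [107*(2) + 68*(-3) = 10]
q=2: r=9, s=-5, t=8   [107*(-5) + 68*(8) = 9]
q=1: r=1, s=7, t=-11   [107*(7) + 68*(-11) = 1]
q=9: r=0, s=-68, t=107   [107*(-68) + 68*(107) = 0]
GCD = 1 with t = -11, so 68*(-11) ≡ 1 (mod 107)
Inverse = -11 mod 107 = 96
Check: 68 * 96 = 6528 ≡ 1 (mod 107)

68^(-1) ≡ 96 (mod 107)


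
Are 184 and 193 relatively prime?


Euclidean algorithm:
193 = 1 * 184 + 9
184 = 20 * 9 + 4
9 = 2 * 4 + 1
4 = 4 * 1 + 0
GCD(184, 193) = 1

Yes, coprime (GCD = 1)


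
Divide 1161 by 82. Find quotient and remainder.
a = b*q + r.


1161 = 82 * 14 + 13
Check: 1148 + 13 = 1161

q = 14, r = 13


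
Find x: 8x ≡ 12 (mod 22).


GCD(8, 22) = 2 divides 12
Divide: 4x ≡ 6 (mod 11)
x ≡ 7 (mod 11)


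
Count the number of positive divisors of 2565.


2565 = 3^3 × 5^1 × 19^1
d(2565) = (3+1) × (1+1) × (1+1) = 16

16 divisors


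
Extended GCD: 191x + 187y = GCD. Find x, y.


Tabular extended Euclidean (each row: r = 191*s + 187*t):
r=191, s=1, t=0
r=187, s=0, t=1
q=1: r=4, s=1, t=-1   [191*(1) + 187*(-1) = 4]
q=46: r=3, s=-46, t=47   [191*(-46) + 187*(47) = 3]
q=1: r=1, s=47, t=-48   [191*(47) + 187*(-48) = 1]
q=3: r=0, s=-187, t=191   [191*(-187) + 187*(191) = 0]
GCD = 1; from the row with r=1: x=47, y=-48
Check: 191*(47) + 187*(-48) = 8977 - 8976 = 1

GCD = 1, x = 47, y = -48
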